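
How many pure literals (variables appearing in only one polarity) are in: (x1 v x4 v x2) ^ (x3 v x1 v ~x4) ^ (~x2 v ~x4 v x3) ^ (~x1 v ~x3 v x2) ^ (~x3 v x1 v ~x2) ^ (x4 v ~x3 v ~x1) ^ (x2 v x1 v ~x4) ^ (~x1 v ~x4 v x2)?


A pure literal appears in only one polarity across all clauses.
No pure literals found.
Count = 0.

0


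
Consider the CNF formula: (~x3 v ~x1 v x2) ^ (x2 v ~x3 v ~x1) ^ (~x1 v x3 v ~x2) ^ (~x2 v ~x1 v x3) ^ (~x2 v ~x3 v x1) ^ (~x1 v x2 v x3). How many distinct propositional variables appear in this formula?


Identify each distinct variable in the formula.
Variables found: x1, x2, x3.
Total distinct variables = 3.

3


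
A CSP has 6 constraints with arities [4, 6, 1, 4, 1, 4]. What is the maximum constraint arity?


The arities are: 4, 6, 1, 4, 1, 4.
Scan for the maximum value.
Maximum arity = 6.

6


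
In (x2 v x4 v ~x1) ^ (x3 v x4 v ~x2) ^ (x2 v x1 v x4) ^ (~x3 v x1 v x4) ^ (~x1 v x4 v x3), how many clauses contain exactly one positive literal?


A definite clause has exactly one positive literal.
Clause 1: 2 positive -> not definite
Clause 2: 2 positive -> not definite
Clause 3: 3 positive -> not definite
Clause 4: 2 positive -> not definite
Clause 5: 2 positive -> not definite
Definite clause count = 0.

0


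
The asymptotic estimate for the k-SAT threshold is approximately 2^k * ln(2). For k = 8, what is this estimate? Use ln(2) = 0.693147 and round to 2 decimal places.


Using the asymptotic formula: threshold ~ 2^k * ln(2).
2^8 = 256.
256 * 0.693147 = 177.45.

177.45


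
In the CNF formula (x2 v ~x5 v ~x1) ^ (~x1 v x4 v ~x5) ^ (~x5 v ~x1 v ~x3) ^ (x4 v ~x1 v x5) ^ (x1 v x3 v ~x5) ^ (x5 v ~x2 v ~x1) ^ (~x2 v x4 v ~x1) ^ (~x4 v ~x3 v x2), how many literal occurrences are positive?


Scan each clause for unnegated literals.
Clause 1: 1 positive; Clause 2: 1 positive; Clause 3: 0 positive; Clause 4: 2 positive; Clause 5: 2 positive; Clause 6: 1 positive; Clause 7: 1 positive; Clause 8: 1 positive.
Total positive literal occurrences = 9.

9


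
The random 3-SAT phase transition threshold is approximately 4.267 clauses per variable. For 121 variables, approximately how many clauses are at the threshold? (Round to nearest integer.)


The 3-SAT phase transition occurs at approximately 4.267 clauses per variable.
m = 4.267 * 121 = 516.307.
Rounded to nearest integer: 516.

516


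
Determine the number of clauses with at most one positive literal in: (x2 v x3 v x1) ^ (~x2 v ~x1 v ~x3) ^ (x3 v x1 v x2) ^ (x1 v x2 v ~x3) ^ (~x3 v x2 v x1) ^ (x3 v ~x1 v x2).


A Horn clause has at most one positive literal.
Clause 1: 3 positive lit(s) -> not Horn
Clause 2: 0 positive lit(s) -> Horn
Clause 3: 3 positive lit(s) -> not Horn
Clause 4: 2 positive lit(s) -> not Horn
Clause 5: 2 positive lit(s) -> not Horn
Clause 6: 2 positive lit(s) -> not Horn
Total Horn clauses = 1.

1


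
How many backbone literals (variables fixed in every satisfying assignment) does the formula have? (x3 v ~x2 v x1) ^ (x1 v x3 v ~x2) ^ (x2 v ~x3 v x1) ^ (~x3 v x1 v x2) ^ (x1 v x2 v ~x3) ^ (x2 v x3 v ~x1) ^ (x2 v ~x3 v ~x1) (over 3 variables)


Find all satisfying assignments: 4 model(s).
Check which variables have the same value in every model.
No variable is fixed across all models.
Backbone size = 0.

0


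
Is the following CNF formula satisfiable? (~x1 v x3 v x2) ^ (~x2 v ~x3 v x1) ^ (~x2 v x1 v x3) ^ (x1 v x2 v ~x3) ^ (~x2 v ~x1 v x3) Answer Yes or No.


Check all 8 possible truth assignments.
Number of satisfying assignments found: 3.
The formula is satisfiable.

Yes


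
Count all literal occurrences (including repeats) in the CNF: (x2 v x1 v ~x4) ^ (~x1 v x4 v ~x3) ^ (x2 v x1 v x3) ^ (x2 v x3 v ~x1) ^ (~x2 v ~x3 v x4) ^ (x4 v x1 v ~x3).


Clause lengths: 3, 3, 3, 3, 3, 3.
Sum = 3 + 3 + 3 + 3 + 3 + 3 = 18.

18


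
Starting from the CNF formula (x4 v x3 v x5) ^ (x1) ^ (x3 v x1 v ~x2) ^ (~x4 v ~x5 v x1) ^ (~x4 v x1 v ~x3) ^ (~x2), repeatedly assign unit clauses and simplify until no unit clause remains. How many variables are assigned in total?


Unit propagation repeatedly assigns the literal in any unit clause, then simplifies.
Assignments in order: x1 = T, x2 = F.
No further unit clauses remain.
Total variables assigned = 2.

2


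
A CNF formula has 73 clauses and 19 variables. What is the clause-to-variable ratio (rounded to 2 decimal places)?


Clause-to-variable ratio = clauses / variables.
73 / 19 = 3.84.

3.84


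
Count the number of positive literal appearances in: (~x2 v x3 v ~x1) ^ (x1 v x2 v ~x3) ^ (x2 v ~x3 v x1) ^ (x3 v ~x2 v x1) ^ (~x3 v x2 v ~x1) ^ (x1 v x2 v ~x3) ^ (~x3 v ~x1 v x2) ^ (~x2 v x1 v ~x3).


Scan each clause for unnegated literals.
Clause 1: 1 positive; Clause 2: 2 positive; Clause 3: 2 positive; Clause 4: 2 positive; Clause 5: 1 positive; Clause 6: 2 positive; Clause 7: 1 positive; Clause 8: 1 positive.
Total positive literal occurrences = 12.

12


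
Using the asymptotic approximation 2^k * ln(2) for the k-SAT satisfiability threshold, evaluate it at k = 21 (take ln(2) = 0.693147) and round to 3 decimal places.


Using the asymptotic formula: threshold ~ 2^k * ln(2).
2^21 = 2097152.
2097152 * 0.693147 = 1453634.617.

1453634.617


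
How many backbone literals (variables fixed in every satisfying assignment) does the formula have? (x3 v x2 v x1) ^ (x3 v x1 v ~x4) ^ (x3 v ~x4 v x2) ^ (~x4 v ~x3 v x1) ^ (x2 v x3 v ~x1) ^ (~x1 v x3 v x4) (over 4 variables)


Find all satisfying assignments: 8 model(s).
Check which variables have the same value in every model.
No variable is fixed across all models.
Backbone size = 0.

0


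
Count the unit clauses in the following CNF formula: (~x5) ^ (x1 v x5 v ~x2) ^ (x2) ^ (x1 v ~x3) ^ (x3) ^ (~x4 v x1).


A unit clause contains exactly one literal.
Unit clauses found: (~x5), (x2), (x3).
Count = 3.

3


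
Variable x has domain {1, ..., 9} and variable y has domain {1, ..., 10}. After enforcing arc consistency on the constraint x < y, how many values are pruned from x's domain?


For the constraint x < y, x needs a supporting value in y's domain.
x can be at most 9 (one less than y's maximum).
Valid x values from domain: 9 out of 9.
Pruned = 9 - 9 = 0.

0


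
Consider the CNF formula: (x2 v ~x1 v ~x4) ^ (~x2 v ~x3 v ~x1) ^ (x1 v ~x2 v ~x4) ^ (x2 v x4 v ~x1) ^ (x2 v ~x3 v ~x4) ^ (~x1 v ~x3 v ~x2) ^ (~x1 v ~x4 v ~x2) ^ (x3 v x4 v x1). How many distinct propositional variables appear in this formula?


Identify each distinct variable in the formula.
Variables found: x1, x2, x3, x4.
Total distinct variables = 4.

4


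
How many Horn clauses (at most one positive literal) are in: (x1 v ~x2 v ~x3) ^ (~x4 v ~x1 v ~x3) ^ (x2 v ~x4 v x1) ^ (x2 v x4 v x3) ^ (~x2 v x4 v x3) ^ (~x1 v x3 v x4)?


A Horn clause has at most one positive literal.
Clause 1: 1 positive lit(s) -> Horn
Clause 2: 0 positive lit(s) -> Horn
Clause 3: 2 positive lit(s) -> not Horn
Clause 4: 3 positive lit(s) -> not Horn
Clause 5: 2 positive lit(s) -> not Horn
Clause 6: 2 positive lit(s) -> not Horn
Total Horn clauses = 2.

2


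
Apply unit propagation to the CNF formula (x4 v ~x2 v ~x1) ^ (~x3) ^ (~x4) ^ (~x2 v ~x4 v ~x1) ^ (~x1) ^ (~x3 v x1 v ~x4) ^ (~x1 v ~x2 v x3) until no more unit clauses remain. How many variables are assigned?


Unit propagation repeatedly assigns the literal in any unit clause, then simplifies.
Assignments in order: x3 = F, x4 = F, x1 = F.
No further unit clauses remain.
Total variables assigned = 3.

3


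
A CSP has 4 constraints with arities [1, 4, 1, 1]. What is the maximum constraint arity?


The arities are: 1, 4, 1, 1.
Scan for the maximum value.
Maximum arity = 4.

4


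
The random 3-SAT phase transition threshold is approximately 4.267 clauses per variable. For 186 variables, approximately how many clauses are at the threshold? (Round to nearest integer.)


The 3-SAT phase transition occurs at approximately 4.267 clauses per variable.
m = 4.267 * 186 = 793.662.
Rounded to nearest integer: 794.

794


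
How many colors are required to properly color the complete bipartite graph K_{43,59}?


K_{43,59} is bipartite by definition: the two parts are independent sets, with every edge crossing between them.
Color all vertices in one part with color 1 and all vertices in the other part with color 2.
Since the graph has at least one edge, one color does not suffice.
Chromatic number = 2.

2


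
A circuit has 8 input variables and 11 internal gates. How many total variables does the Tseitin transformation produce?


The Tseitin transformation introduces one auxiliary variable per gate.
Total variables = inputs + gates = 8 + 11 = 19.

19


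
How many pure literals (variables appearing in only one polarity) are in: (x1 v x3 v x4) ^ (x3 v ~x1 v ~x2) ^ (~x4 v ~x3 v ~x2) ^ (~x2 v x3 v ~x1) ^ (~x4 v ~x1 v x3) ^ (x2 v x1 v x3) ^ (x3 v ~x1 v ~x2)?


A pure literal appears in only one polarity across all clauses.
No pure literals found.
Count = 0.

0


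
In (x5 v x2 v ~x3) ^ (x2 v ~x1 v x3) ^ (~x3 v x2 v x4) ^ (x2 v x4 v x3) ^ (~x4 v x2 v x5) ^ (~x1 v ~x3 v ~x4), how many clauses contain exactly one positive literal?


A definite clause has exactly one positive literal.
Clause 1: 2 positive -> not definite
Clause 2: 2 positive -> not definite
Clause 3: 2 positive -> not definite
Clause 4: 3 positive -> not definite
Clause 5: 2 positive -> not definite
Clause 6: 0 positive -> not definite
Definite clause count = 0.

0


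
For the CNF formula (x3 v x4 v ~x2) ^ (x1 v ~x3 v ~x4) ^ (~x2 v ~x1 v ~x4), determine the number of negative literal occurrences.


Scan each clause for negated literals.
Clause 1: 1 negative; Clause 2: 2 negative; Clause 3: 3 negative.
Total negative literal occurrences = 6.

6


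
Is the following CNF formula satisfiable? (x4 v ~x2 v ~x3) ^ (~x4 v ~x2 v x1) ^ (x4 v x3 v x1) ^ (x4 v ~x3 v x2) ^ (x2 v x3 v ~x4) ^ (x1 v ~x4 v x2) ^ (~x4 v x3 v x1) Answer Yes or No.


Check all 16 possible truth assignments.
Number of satisfying assignments found: 5.
The formula is satisfiable.

Yes


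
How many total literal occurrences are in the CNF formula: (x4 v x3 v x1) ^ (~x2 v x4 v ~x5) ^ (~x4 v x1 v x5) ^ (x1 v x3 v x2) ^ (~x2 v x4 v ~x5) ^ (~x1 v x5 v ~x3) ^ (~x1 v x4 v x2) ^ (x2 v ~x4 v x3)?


Clause lengths: 3, 3, 3, 3, 3, 3, 3, 3.
Sum = 3 + 3 + 3 + 3 + 3 + 3 + 3 + 3 = 24.

24


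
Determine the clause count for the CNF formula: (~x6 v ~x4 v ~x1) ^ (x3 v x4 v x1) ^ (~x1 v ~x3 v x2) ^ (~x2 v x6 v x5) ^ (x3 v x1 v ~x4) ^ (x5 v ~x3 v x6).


Each group enclosed in parentheses joined by ^ is one clause.
Counting the conjuncts: 6 clauses.

6


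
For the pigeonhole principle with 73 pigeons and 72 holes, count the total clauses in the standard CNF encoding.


The PHP encoding has two parts:
1) At-least-one-hole clauses: 73 (one per pigeon, each with 72 literals).
2) At-most-one-pigeon-per-hole clauses: 72 holes * C(73,2) = 72 * 2628 = 189216.
Total clauses = 73 + 189216 = 189289.

189289


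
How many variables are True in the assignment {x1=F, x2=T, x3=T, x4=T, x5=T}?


The weight is the number of variables assigned True.
True variables: x2, x3, x4, x5.
Weight = 4.

4


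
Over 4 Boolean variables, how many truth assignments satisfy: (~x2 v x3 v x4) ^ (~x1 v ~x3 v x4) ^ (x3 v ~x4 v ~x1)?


Enumerate all 16 truth assignments over 4 variables.
Test each against every clause.
Satisfying assignments found: 10.

10


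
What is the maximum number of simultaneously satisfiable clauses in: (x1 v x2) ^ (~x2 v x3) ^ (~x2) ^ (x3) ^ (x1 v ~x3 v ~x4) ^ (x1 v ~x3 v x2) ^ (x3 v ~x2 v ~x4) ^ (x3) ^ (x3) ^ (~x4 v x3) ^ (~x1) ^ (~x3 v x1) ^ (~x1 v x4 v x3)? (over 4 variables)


Enumerate all 16 truth assignments.
For each, count how many of the 13 clauses are satisfied.
The formula is not fully satisfiable, so the maximum is below 13.
Maximum simultaneously satisfiable clauses = 12.

12


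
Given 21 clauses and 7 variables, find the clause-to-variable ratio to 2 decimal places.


Clause-to-variable ratio = clauses / variables.
21 / 7 = 3.0.

3.0


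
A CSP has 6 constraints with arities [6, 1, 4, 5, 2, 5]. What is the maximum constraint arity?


The arities are: 6, 1, 4, 5, 2, 5.
Scan for the maximum value.
Maximum arity = 6.

6


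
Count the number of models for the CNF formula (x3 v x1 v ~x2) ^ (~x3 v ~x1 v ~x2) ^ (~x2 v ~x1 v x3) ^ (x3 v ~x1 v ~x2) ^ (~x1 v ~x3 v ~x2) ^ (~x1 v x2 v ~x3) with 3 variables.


Enumerate all 8 truth assignments over 3 variables.
Test each against every clause.
Satisfying assignments found: 4.

4


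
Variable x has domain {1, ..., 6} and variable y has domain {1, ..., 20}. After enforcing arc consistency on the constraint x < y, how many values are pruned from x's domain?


For the constraint x < y, x needs a supporting value in y's domain.
x can be at most 19 (one less than y's maximum).
Valid x values from domain: 6 out of 6.
Pruned = 6 - 6 = 0.

0


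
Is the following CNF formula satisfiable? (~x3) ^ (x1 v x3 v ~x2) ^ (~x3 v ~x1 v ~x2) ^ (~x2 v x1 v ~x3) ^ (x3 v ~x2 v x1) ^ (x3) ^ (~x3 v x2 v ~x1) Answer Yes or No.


Check all 8 possible truth assignments.
Number of satisfying assignments found: 0.
The formula is unsatisfiable.

No


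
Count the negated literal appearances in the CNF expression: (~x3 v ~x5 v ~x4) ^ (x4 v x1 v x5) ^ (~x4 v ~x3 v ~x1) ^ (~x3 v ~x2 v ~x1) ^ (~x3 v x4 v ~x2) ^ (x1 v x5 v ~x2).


Scan each clause for negated literals.
Clause 1: 3 negative; Clause 2: 0 negative; Clause 3: 3 negative; Clause 4: 3 negative; Clause 5: 2 negative; Clause 6: 1 negative.
Total negative literal occurrences = 12.

12


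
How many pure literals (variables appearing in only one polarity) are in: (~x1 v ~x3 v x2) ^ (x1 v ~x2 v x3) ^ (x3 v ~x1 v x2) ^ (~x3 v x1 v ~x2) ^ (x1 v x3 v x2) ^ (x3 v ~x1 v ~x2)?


A pure literal appears in only one polarity across all clauses.
No pure literals found.
Count = 0.

0


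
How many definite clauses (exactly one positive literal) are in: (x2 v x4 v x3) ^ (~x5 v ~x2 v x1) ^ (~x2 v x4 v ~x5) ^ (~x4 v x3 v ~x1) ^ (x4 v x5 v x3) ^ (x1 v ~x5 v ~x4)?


A definite clause has exactly one positive literal.
Clause 1: 3 positive -> not definite
Clause 2: 1 positive -> definite
Clause 3: 1 positive -> definite
Clause 4: 1 positive -> definite
Clause 5: 3 positive -> not definite
Clause 6: 1 positive -> definite
Definite clause count = 4.

4


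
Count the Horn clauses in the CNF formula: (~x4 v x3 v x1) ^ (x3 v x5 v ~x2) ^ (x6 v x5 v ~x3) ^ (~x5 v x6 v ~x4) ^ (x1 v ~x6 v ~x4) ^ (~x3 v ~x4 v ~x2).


A Horn clause has at most one positive literal.
Clause 1: 2 positive lit(s) -> not Horn
Clause 2: 2 positive lit(s) -> not Horn
Clause 3: 2 positive lit(s) -> not Horn
Clause 4: 1 positive lit(s) -> Horn
Clause 5: 1 positive lit(s) -> Horn
Clause 6: 0 positive lit(s) -> Horn
Total Horn clauses = 3.

3


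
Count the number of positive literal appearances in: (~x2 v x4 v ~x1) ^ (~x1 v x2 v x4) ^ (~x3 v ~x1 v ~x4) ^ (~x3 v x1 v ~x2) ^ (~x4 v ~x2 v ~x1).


Scan each clause for unnegated literals.
Clause 1: 1 positive; Clause 2: 2 positive; Clause 3: 0 positive; Clause 4: 1 positive; Clause 5: 0 positive.
Total positive literal occurrences = 4.

4


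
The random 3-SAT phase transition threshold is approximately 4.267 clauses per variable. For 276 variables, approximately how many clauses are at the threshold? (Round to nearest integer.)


The 3-SAT phase transition occurs at approximately 4.267 clauses per variable.
m = 4.267 * 276 = 1177.692.
Rounded to nearest integer: 1178.

1178


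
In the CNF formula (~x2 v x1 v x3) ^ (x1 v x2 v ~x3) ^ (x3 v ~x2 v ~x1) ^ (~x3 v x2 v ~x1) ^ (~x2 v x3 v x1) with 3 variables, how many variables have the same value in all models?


Find all satisfying assignments: 4 model(s).
Check which variables have the same value in every model.
No variable is fixed across all models.
Backbone size = 0.

0


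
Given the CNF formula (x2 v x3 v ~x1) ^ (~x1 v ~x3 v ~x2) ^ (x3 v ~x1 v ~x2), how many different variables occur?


Identify each distinct variable in the formula.
Variables found: x1, x2, x3.
Total distinct variables = 3.

3


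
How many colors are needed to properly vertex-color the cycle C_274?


A cycle on an even number of vertices is bipartite: alternate two colors around the cycle.
Since 274 is even, two colors suffice, and at least two are needed because the graph has edges.
Chromatic number = 2.

2


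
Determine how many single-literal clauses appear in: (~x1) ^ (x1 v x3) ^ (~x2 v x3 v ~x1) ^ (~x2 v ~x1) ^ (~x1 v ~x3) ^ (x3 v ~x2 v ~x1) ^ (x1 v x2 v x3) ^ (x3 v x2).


A unit clause contains exactly one literal.
Unit clauses found: (~x1).
Count = 1.

1


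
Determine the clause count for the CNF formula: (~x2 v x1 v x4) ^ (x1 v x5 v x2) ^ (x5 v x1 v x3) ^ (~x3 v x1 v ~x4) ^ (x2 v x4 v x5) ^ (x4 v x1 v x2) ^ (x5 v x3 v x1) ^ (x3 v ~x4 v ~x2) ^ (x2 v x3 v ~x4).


Each group enclosed in parentheses joined by ^ is one clause.
Counting the conjuncts: 9 clauses.

9


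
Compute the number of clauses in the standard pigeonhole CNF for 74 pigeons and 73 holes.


The PHP encoding has two parts:
1) At-least-one-hole clauses: 74 (one per pigeon, each with 73 literals).
2) At-most-one-pigeon-per-hole clauses: 73 holes * C(74,2) = 73 * 2701 = 197173.
Total clauses = 74 + 197173 = 197247.

197247


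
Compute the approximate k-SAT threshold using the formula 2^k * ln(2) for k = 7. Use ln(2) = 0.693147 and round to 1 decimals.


Using the asymptotic formula: threshold ~ 2^k * ln(2).
2^7 = 128.
128 * 0.693147 = 88.7.

88.7


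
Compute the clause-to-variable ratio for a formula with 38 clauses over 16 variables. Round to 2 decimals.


Clause-to-variable ratio = clauses / variables.
38 / 16 = 2.38.

2.38


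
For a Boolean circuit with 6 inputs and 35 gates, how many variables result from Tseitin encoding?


The Tseitin transformation introduces one auxiliary variable per gate.
Total variables = inputs + gates = 6 + 35 = 41.

41


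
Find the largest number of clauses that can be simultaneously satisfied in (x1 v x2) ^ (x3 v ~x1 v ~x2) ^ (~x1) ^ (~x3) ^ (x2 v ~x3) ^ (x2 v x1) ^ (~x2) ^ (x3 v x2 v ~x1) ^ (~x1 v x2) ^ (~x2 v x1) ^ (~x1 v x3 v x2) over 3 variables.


Enumerate all 8 truth assignments.
For each, count how many of the 11 clauses are satisfied.
The formula is not fully satisfiable, so the maximum is below 11.
Maximum simultaneously satisfiable clauses = 9.

9


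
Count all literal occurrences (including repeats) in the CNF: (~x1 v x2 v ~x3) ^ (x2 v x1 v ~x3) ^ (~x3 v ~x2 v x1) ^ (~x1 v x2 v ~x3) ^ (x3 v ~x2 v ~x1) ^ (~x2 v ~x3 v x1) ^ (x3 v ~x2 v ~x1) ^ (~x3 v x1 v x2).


Clause lengths: 3, 3, 3, 3, 3, 3, 3, 3.
Sum = 3 + 3 + 3 + 3 + 3 + 3 + 3 + 3 = 24.

24


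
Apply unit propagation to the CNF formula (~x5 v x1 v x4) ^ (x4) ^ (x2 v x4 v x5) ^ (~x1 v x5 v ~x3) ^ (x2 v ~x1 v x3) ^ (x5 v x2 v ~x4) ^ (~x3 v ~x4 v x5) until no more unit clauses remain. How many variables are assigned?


Unit propagation repeatedly assigns the literal in any unit clause, then simplifies.
Assignments in order: x4 = T.
No further unit clauses remain.
Total variables assigned = 1.

1


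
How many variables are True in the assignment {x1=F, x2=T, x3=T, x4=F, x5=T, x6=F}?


The weight is the number of variables assigned True.
True variables: x2, x3, x5.
Weight = 3.

3


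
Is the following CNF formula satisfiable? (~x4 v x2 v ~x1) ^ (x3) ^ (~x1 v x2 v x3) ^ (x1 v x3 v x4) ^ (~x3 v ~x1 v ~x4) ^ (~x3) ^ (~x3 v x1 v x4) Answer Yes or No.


Check all 16 possible truth assignments.
Number of satisfying assignments found: 0.
The formula is unsatisfiable.

No


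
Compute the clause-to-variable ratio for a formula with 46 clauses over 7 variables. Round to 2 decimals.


Clause-to-variable ratio = clauses / variables.
46 / 7 = 6.57.

6.57


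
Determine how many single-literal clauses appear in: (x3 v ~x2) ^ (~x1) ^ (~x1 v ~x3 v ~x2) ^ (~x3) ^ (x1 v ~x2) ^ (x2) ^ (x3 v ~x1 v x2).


A unit clause contains exactly one literal.
Unit clauses found: (~x1), (~x3), (x2).
Count = 3.

3


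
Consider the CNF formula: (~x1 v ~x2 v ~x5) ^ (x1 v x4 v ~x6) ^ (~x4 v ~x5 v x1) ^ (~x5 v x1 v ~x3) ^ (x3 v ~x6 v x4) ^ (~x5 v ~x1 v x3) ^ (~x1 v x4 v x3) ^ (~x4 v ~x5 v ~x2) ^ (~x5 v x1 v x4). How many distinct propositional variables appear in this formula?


Identify each distinct variable in the formula.
Variables found: x1, x2, x3, x4, x5, x6.
Total distinct variables = 6.

6


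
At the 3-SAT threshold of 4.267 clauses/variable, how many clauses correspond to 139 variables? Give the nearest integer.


The 3-SAT phase transition occurs at approximately 4.267 clauses per variable.
m = 4.267 * 139 = 593.113.
Rounded to nearest integer: 593.

593


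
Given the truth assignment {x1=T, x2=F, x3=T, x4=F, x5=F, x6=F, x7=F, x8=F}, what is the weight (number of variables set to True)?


The weight is the number of variables assigned True.
True variables: x1, x3.
Weight = 2.

2


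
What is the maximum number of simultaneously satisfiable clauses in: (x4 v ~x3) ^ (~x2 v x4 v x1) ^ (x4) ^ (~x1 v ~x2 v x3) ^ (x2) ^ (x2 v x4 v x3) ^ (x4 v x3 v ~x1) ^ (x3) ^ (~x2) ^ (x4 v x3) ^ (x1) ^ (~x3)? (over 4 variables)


Enumerate all 16 truth assignments.
For each, count how many of the 12 clauses are satisfied.
The formula is not fully satisfiable, so the maximum is below 12.
Maximum simultaneously satisfiable clauses = 10.

10


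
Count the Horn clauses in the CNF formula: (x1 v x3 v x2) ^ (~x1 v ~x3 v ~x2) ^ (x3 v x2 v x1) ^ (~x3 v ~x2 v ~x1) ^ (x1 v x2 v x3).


A Horn clause has at most one positive literal.
Clause 1: 3 positive lit(s) -> not Horn
Clause 2: 0 positive lit(s) -> Horn
Clause 3: 3 positive lit(s) -> not Horn
Clause 4: 0 positive lit(s) -> Horn
Clause 5: 3 positive lit(s) -> not Horn
Total Horn clauses = 2.

2


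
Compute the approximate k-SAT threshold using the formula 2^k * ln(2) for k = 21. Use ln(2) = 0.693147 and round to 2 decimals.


Using the asymptotic formula: threshold ~ 2^k * ln(2).
2^21 = 2097152.
2097152 * 0.693147 = 1453634.62.

1453634.62


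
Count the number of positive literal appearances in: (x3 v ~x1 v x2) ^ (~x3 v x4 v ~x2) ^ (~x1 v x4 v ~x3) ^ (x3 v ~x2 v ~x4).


Scan each clause for unnegated literals.
Clause 1: 2 positive; Clause 2: 1 positive; Clause 3: 1 positive; Clause 4: 1 positive.
Total positive literal occurrences = 5.

5


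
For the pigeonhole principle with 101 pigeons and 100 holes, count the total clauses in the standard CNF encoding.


The PHP encoding has two parts:
1) At-least-one-hole clauses: 101 (one per pigeon, each with 100 literals).
2) At-most-one-pigeon-per-hole clauses: 100 holes * C(101,2) = 100 * 5050 = 505000.
Total clauses = 101 + 505000 = 505101.

505101


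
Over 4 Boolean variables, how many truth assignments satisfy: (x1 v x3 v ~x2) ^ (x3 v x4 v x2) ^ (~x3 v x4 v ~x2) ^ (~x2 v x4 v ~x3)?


Enumerate all 16 truth assignments over 4 variables.
Test each against every clause.
Satisfying assignments found: 10.

10


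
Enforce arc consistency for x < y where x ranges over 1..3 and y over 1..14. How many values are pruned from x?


For the constraint x < y, x needs a supporting value in y's domain.
x can be at most 13 (one less than y's maximum).
Valid x values from domain: 3 out of 3.
Pruned = 3 - 3 = 0.

0


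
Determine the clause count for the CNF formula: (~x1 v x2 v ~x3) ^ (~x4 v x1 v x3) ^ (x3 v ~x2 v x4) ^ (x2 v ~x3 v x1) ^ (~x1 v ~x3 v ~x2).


Each group enclosed in parentheses joined by ^ is one clause.
Counting the conjuncts: 5 clauses.

5


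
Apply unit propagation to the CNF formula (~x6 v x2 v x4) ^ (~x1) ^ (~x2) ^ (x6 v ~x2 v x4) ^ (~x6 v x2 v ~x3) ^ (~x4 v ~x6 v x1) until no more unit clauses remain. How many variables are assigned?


Unit propagation repeatedly assigns the literal in any unit clause, then simplifies.
Assignments in order: x1 = F, x2 = F.
No further unit clauses remain.
Total variables assigned = 2.

2


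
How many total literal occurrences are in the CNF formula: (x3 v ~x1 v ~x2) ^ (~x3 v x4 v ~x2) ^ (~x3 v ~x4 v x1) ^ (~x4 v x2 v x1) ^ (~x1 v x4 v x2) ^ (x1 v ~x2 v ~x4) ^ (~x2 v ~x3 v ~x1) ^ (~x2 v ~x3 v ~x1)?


Clause lengths: 3, 3, 3, 3, 3, 3, 3, 3.
Sum = 3 + 3 + 3 + 3 + 3 + 3 + 3 + 3 = 24.

24


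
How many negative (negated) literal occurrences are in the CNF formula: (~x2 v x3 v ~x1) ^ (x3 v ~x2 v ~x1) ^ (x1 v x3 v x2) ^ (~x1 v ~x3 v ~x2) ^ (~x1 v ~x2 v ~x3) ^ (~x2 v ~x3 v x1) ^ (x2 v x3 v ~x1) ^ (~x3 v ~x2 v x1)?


Scan each clause for negated literals.
Clause 1: 2 negative; Clause 2: 2 negative; Clause 3: 0 negative; Clause 4: 3 negative; Clause 5: 3 negative; Clause 6: 2 negative; Clause 7: 1 negative; Clause 8: 2 negative.
Total negative literal occurrences = 15.

15


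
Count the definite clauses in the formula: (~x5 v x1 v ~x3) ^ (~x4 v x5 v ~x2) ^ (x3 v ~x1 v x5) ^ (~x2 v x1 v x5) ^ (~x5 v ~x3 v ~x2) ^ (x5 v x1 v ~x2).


A definite clause has exactly one positive literal.
Clause 1: 1 positive -> definite
Clause 2: 1 positive -> definite
Clause 3: 2 positive -> not definite
Clause 4: 2 positive -> not definite
Clause 5: 0 positive -> not definite
Clause 6: 2 positive -> not definite
Definite clause count = 2.

2


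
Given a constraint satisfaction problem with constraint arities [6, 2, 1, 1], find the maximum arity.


The arities are: 6, 2, 1, 1.
Scan for the maximum value.
Maximum arity = 6.

6


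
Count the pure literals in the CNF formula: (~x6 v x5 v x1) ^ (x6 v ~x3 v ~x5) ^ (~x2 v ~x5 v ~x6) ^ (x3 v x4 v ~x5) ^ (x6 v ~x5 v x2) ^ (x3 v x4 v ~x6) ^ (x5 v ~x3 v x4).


A pure literal appears in only one polarity across all clauses.
Pure literals: x1 (positive only), x4 (positive only).
Count = 2.

2


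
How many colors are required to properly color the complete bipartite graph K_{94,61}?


K_{94,61} is bipartite by definition: the two parts are independent sets, with every edge crossing between them.
Color all vertices in one part with color 1 and all vertices in the other part with color 2.
Since the graph has at least one edge, one color does not suffice.
Chromatic number = 2.

2


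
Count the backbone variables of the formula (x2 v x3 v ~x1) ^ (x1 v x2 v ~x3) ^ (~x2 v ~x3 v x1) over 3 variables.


Find all satisfying assignments: 5 model(s).
Check which variables have the same value in every model.
No variable is fixed across all models.
Backbone size = 0.

0


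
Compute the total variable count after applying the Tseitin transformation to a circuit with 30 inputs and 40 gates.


The Tseitin transformation introduces one auxiliary variable per gate.
Total variables = inputs + gates = 30 + 40 = 70.

70


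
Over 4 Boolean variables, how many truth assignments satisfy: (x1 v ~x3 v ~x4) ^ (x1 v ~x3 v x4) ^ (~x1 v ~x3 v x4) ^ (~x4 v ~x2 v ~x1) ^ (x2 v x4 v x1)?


Enumerate all 16 truth assignments over 4 variables.
Test each against every clause.
Satisfying assignments found: 7.

7


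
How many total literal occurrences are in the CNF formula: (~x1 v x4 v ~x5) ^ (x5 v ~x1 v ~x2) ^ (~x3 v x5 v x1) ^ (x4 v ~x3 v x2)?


Clause lengths: 3, 3, 3, 3.
Sum = 3 + 3 + 3 + 3 = 12.

12


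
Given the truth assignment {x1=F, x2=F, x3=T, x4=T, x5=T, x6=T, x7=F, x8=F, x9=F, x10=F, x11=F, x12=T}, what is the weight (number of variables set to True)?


The weight is the number of variables assigned True.
True variables: x3, x4, x5, x6, x12.
Weight = 5.

5


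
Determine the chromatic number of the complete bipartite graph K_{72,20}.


K_{72,20} is bipartite by definition: the two parts are independent sets, with every edge crossing between them.
Color all vertices in one part with color 1 and all vertices in the other part with color 2.
Since the graph has at least one edge, one color does not suffice.
Chromatic number = 2.

2


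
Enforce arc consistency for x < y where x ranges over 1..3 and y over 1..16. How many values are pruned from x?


For the constraint x < y, x needs a supporting value in y's domain.
x can be at most 15 (one less than y's maximum).
Valid x values from domain: 3 out of 3.
Pruned = 3 - 3 = 0.

0


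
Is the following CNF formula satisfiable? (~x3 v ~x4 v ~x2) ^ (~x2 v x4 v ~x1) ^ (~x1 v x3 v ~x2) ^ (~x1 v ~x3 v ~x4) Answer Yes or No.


Check all 16 possible truth assignments.
Number of satisfying assignments found: 10.
The formula is satisfiable.

Yes


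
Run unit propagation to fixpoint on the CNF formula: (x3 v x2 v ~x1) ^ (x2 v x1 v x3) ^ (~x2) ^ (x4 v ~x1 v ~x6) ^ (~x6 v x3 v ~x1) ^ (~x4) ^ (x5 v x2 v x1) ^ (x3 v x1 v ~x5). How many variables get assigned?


Unit propagation repeatedly assigns the literal in any unit clause, then simplifies.
Assignments in order: x2 = F, x4 = F.
No further unit clauses remain.
Total variables assigned = 2.

2


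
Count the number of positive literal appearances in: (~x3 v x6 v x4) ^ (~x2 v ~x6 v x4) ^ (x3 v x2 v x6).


Scan each clause for unnegated literals.
Clause 1: 2 positive; Clause 2: 1 positive; Clause 3: 3 positive.
Total positive literal occurrences = 6.

6


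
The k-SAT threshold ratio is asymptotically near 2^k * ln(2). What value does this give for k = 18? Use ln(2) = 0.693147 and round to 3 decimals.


Using the asymptotic formula: threshold ~ 2^k * ln(2).
2^18 = 262144.
262144 * 0.693147 = 181704.327.

181704.327


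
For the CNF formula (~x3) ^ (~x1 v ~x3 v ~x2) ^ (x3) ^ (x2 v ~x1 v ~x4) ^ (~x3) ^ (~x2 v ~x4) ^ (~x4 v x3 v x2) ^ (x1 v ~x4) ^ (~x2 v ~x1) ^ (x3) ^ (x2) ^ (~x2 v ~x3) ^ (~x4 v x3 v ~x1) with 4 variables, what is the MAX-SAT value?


Enumerate all 16 truth assignments.
For each, count how many of the 13 clauses are satisfied.
The formula is not fully satisfiable, so the maximum is below 13.
Maximum simultaneously satisfiable clauses = 11.

11


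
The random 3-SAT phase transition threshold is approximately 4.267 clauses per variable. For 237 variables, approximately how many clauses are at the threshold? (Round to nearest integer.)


The 3-SAT phase transition occurs at approximately 4.267 clauses per variable.
m = 4.267 * 237 = 1011.279.
Rounded to nearest integer: 1011.

1011


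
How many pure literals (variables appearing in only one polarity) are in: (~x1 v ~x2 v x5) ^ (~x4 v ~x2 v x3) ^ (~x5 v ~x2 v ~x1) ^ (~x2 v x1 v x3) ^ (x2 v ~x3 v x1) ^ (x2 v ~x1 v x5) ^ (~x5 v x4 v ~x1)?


A pure literal appears in only one polarity across all clauses.
No pure literals found.
Count = 0.

0


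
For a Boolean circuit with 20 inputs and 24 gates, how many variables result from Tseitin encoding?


The Tseitin transformation introduces one auxiliary variable per gate.
Total variables = inputs + gates = 20 + 24 = 44.

44


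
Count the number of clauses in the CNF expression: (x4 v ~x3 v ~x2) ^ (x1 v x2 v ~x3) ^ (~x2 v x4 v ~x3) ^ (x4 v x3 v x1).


Each group enclosed in parentheses joined by ^ is one clause.
Counting the conjuncts: 4 clauses.

4


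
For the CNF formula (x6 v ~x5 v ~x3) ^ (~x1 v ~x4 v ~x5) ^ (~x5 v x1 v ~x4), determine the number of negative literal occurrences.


Scan each clause for negated literals.
Clause 1: 2 negative; Clause 2: 3 negative; Clause 3: 2 negative.
Total negative literal occurrences = 7.

7


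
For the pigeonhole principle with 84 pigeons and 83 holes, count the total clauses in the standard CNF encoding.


The PHP encoding has two parts:
1) At-least-one-hole clauses: 84 (one per pigeon, each with 83 literals).
2) At-most-one-pigeon-per-hole clauses: 83 holes * C(84,2) = 83 * 3486 = 289338.
Total clauses = 84 + 289338 = 289422.

289422


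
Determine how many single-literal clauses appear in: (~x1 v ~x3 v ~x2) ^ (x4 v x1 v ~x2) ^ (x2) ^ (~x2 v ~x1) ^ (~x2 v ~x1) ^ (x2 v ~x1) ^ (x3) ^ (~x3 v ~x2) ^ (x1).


A unit clause contains exactly one literal.
Unit clauses found: (x2), (x3), (x1).
Count = 3.

3


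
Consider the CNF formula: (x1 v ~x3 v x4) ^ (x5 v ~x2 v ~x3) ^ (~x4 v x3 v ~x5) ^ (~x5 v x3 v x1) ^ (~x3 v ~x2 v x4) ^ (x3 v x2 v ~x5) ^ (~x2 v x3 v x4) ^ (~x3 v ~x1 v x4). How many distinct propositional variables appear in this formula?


Identify each distinct variable in the formula.
Variables found: x1, x2, x3, x4, x5.
Total distinct variables = 5.

5


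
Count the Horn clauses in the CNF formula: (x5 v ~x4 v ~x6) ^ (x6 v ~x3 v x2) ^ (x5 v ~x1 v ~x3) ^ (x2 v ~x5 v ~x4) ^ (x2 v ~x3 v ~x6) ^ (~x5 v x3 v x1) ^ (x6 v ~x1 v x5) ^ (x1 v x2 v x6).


A Horn clause has at most one positive literal.
Clause 1: 1 positive lit(s) -> Horn
Clause 2: 2 positive lit(s) -> not Horn
Clause 3: 1 positive lit(s) -> Horn
Clause 4: 1 positive lit(s) -> Horn
Clause 5: 1 positive lit(s) -> Horn
Clause 6: 2 positive lit(s) -> not Horn
Clause 7: 2 positive lit(s) -> not Horn
Clause 8: 3 positive lit(s) -> not Horn
Total Horn clauses = 4.

4


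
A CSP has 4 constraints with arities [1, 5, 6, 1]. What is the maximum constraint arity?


The arities are: 1, 5, 6, 1.
Scan for the maximum value.
Maximum arity = 6.

6


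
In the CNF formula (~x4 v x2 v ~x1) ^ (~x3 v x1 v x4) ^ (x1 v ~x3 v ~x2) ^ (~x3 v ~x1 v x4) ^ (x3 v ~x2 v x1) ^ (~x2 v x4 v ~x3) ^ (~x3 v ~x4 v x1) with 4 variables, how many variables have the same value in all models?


Find all satisfying assignments: 6 model(s).
Check which variables have the same value in every model.
No variable is fixed across all models.
Backbone size = 0.

0


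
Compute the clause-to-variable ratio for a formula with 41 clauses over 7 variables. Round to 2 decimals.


Clause-to-variable ratio = clauses / variables.
41 / 7 = 5.86.

5.86


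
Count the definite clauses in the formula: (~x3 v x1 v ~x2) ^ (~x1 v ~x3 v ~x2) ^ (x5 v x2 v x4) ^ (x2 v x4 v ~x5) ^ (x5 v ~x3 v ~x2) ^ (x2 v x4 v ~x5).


A definite clause has exactly one positive literal.
Clause 1: 1 positive -> definite
Clause 2: 0 positive -> not definite
Clause 3: 3 positive -> not definite
Clause 4: 2 positive -> not definite
Clause 5: 1 positive -> definite
Clause 6: 2 positive -> not definite
Definite clause count = 2.

2


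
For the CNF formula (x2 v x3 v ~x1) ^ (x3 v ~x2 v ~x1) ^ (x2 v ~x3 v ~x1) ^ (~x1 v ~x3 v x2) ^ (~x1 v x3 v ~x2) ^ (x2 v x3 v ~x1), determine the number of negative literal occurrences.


Scan each clause for negated literals.
Clause 1: 1 negative; Clause 2: 2 negative; Clause 3: 2 negative; Clause 4: 2 negative; Clause 5: 2 negative; Clause 6: 1 negative.
Total negative literal occurrences = 10.

10


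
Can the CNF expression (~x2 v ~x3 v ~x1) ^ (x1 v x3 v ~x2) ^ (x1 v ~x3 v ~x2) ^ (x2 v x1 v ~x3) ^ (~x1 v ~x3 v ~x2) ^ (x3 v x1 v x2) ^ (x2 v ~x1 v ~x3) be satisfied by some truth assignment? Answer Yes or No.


Check all 8 possible truth assignments.
Number of satisfying assignments found: 2.
The formula is satisfiable.

Yes


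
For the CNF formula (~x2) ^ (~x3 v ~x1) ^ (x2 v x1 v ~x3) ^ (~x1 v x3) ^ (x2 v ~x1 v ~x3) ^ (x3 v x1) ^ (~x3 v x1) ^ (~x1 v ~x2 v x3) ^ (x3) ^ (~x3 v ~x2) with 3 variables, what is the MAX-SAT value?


Enumerate all 8 truth assignments.
For each, count how many of the 10 clauses are satisfied.
The formula is not fully satisfiable, so the maximum is below 10.
Maximum simultaneously satisfiable clauses = 8.

8


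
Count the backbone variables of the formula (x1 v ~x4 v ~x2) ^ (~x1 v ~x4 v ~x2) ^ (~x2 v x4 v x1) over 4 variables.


Find all satisfying assignments: 10 model(s).
Check which variables have the same value in every model.
No variable is fixed across all models.
Backbone size = 0.

0


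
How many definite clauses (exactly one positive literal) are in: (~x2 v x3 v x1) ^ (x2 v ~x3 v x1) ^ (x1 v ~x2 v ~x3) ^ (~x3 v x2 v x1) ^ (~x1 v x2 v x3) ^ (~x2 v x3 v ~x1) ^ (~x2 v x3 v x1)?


A definite clause has exactly one positive literal.
Clause 1: 2 positive -> not definite
Clause 2: 2 positive -> not definite
Clause 3: 1 positive -> definite
Clause 4: 2 positive -> not definite
Clause 5: 2 positive -> not definite
Clause 6: 1 positive -> definite
Clause 7: 2 positive -> not definite
Definite clause count = 2.

2


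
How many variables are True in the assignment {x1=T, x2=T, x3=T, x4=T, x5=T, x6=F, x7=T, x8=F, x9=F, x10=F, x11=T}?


The weight is the number of variables assigned True.
True variables: x1, x2, x3, x4, x5, x7, x11.
Weight = 7.

7


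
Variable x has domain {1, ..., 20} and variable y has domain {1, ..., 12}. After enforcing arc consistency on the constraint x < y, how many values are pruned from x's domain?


For the constraint x < y, x needs a supporting value in y's domain.
x can be at most 11 (one less than y's maximum).
Valid x values from domain: 11 out of 20.
Pruned = 20 - 11 = 9.

9


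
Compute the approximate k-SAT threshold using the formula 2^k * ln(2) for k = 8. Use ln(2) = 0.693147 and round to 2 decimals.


Using the asymptotic formula: threshold ~ 2^k * ln(2).
2^8 = 256.
256 * 0.693147 = 177.45.

177.45


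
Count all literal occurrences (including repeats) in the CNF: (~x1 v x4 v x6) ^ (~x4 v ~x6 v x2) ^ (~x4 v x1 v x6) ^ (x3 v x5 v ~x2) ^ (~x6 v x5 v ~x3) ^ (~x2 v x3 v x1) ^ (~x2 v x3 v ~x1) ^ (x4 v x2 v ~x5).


Clause lengths: 3, 3, 3, 3, 3, 3, 3, 3.
Sum = 3 + 3 + 3 + 3 + 3 + 3 + 3 + 3 = 24.

24


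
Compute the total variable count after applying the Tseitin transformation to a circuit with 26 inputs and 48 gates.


The Tseitin transformation introduces one auxiliary variable per gate.
Total variables = inputs + gates = 26 + 48 = 74.

74


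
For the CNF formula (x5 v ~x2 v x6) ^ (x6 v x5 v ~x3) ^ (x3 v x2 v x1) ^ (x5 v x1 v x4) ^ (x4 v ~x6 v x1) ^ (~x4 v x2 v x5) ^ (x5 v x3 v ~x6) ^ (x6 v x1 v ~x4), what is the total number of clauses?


Each group enclosed in parentheses joined by ^ is one clause.
Counting the conjuncts: 8 clauses.

8


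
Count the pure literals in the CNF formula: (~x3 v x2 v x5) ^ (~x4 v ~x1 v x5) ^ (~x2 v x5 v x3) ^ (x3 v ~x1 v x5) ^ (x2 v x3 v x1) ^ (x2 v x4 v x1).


A pure literal appears in only one polarity across all clauses.
Pure literals: x5 (positive only).
Count = 1.

1


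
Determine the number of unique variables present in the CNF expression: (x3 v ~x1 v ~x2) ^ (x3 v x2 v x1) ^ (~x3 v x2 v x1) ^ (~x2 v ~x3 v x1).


Identify each distinct variable in the formula.
Variables found: x1, x2, x3.
Total distinct variables = 3.

3


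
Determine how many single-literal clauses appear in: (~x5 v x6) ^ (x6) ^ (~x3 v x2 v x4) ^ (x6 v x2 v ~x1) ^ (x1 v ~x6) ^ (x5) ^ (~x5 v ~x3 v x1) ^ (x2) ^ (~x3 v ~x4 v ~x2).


A unit clause contains exactly one literal.
Unit clauses found: (x6), (x5), (x2).
Count = 3.

3


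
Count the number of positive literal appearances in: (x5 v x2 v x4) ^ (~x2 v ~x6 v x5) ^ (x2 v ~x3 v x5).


Scan each clause for unnegated literals.
Clause 1: 3 positive; Clause 2: 1 positive; Clause 3: 2 positive.
Total positive literal occurrences = 6.

6


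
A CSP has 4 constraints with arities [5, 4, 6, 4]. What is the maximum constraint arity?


The arities are: 5, 4, 6, 4.
Scan for the maximum value.
Maximum arity = 6.

6


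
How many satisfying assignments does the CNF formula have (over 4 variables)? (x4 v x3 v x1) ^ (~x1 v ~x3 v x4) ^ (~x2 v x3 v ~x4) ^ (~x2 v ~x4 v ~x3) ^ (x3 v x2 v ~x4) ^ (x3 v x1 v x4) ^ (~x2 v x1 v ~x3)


Enumerate all 16 truth assignments over 4 variables.
Test each against every clause.
Satisfying assignments found: 5.

5


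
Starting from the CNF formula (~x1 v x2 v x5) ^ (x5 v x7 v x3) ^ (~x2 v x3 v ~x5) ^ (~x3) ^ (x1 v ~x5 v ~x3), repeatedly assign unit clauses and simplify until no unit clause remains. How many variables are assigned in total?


Unit propagation repeatedly assigns the literal in any unit clause, then simplifies.
Assignments in order: x3 = F.
No further unit clauses remain.
Total variables assigned = 1.

1


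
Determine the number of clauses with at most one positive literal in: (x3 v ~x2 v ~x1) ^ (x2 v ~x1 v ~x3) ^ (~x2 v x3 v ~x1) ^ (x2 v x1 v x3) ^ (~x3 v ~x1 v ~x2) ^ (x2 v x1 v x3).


A Horn clause has at most one positive literal.
Clause 1: 1 positive lit(s) -> Horn
Clause 2: 1 positive lit(s) -> Horn
Clause 3: 1 positive lit(s) -> Horn
Clause 4: 3 positive lit(s) -> not Horn
Clause 5: 0 positive lit(s) -> Horn
Clause 6: 3 positive lit(s) -> not Horn
Total Horn clauses = 4.

4
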